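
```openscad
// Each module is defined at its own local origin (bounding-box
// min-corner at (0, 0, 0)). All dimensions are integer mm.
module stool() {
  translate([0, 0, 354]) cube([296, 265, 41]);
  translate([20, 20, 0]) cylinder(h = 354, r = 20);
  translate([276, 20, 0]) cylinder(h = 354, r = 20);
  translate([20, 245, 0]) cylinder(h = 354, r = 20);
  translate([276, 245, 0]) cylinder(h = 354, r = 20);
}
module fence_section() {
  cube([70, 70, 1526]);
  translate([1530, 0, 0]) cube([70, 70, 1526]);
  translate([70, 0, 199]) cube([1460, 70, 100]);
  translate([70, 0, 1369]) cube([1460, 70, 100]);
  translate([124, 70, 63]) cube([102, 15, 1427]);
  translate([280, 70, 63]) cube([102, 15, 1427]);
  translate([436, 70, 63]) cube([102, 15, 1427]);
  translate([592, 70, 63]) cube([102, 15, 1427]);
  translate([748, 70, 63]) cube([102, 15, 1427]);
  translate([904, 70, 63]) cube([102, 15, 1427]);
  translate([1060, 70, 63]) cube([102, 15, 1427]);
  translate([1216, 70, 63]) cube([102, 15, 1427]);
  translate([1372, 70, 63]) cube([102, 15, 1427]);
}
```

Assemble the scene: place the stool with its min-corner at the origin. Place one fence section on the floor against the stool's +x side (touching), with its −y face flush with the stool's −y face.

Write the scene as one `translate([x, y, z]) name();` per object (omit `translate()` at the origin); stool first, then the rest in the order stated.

stool();
translate([296, 0, 0]) fence_section();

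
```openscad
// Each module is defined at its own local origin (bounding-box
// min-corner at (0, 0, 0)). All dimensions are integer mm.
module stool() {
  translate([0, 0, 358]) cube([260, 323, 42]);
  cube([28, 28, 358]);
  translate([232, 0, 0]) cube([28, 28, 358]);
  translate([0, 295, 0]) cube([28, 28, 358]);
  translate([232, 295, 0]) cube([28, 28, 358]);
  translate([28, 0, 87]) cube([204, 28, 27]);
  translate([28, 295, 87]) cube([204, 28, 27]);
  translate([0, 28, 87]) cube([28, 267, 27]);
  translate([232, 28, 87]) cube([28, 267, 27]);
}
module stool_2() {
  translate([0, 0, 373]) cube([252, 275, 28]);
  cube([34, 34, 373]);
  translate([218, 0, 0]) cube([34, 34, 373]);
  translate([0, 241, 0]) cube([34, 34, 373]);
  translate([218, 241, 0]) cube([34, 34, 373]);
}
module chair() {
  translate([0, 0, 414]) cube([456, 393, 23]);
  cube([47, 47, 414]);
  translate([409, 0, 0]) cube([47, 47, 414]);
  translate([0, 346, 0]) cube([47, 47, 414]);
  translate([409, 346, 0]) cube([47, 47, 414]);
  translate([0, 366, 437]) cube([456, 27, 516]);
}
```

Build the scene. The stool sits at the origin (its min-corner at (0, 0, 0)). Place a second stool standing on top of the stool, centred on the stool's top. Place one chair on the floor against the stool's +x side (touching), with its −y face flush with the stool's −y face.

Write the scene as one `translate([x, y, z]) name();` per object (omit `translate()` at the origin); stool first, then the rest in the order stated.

stool();
translate([4, 24, 400]) stool_2();
translate([260, 0, 0]) chair();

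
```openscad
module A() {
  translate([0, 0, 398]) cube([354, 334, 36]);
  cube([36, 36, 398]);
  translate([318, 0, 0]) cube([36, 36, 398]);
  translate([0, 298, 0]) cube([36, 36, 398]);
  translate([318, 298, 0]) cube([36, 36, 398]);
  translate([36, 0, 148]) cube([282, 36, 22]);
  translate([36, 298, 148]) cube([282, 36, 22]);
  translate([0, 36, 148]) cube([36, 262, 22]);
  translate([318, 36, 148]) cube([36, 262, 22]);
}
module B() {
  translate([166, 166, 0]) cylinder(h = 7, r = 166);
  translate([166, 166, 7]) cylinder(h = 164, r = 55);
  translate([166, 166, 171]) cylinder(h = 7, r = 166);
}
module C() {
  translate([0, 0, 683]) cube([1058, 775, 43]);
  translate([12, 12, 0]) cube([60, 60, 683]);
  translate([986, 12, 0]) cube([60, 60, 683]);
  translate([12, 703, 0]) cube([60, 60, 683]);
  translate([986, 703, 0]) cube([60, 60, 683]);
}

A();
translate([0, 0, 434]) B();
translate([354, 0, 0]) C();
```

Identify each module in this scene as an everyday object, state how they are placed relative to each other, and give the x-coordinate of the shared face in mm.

A is a stool. B is a spool. C is a table. The spool is on top of the stool. The table is against the stool's +x side, with their −y faces flush. The x-coordinate of the shared face is 354 mm.

The stool's +x face and the table's −x face are both at x = 354 mm.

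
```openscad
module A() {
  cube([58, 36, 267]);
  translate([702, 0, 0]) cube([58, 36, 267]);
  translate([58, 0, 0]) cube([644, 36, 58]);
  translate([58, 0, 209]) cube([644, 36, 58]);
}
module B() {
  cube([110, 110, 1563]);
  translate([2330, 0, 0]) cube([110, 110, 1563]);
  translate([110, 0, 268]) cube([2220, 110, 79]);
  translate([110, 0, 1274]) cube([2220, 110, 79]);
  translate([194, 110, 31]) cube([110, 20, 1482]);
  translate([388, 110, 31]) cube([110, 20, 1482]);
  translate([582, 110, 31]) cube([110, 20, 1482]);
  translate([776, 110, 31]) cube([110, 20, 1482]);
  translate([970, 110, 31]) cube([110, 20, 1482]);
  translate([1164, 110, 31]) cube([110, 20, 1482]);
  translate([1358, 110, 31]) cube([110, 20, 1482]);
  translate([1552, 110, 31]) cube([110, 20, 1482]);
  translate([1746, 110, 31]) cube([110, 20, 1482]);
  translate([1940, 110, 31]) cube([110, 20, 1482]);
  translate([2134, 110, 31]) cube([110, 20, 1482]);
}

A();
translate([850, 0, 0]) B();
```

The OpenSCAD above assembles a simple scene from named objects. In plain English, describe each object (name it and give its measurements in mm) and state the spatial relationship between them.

A is a rectangular picture frame lying in the x–z plane (depth along y). The opening is 644 mm wide (x) by 151 mm tall (z), surrounded by a border 58 mm wide on all four sides. The frame is 36 mm deep and is made of two full-height vertical stiles with two horizontal rails fitted between them.

B is a fence section. Two 110×110 mm posts, 1563 mm tall, stand on the floor with a clear span of 2220 mm between their inner faces. Two horizontal rails of 110×79 mm section span the gap between the posts with their undersides at z = 268 mm and z = 1274 mm, flush with the posts' −y face. 11 pickets, each 110 mm wide, 20 mm thick and 1482 mm tall, are fixed to the +y face of the rails with their bottoms at z = 31 mm, evenly spaced across the span with equal gaps (rounded down to the nearest mm) at the −x end and between each pair — any rounding remainder accumulates at the +x end.

The fence section is on the floor beside the picture frame on its +x side.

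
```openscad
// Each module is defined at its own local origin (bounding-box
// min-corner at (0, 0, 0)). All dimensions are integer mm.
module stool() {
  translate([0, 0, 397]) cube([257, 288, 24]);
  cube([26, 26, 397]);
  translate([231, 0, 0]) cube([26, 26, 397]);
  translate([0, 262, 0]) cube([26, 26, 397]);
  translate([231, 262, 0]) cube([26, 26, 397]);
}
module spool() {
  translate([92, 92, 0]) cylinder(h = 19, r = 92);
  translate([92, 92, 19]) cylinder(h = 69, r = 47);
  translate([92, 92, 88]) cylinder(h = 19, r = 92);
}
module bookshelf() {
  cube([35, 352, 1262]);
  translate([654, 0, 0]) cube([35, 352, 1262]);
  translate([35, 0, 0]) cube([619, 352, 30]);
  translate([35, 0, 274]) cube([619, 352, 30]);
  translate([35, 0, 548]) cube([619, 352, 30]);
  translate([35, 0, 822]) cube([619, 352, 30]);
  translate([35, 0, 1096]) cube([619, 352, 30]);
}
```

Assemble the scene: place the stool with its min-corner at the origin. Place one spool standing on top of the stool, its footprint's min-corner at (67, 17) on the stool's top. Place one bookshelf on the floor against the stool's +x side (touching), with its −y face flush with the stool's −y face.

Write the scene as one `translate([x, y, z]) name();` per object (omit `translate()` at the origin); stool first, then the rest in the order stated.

stool();
translate([67, 17, 421]) spool();
translate([257, 0, 0]) bookshelf();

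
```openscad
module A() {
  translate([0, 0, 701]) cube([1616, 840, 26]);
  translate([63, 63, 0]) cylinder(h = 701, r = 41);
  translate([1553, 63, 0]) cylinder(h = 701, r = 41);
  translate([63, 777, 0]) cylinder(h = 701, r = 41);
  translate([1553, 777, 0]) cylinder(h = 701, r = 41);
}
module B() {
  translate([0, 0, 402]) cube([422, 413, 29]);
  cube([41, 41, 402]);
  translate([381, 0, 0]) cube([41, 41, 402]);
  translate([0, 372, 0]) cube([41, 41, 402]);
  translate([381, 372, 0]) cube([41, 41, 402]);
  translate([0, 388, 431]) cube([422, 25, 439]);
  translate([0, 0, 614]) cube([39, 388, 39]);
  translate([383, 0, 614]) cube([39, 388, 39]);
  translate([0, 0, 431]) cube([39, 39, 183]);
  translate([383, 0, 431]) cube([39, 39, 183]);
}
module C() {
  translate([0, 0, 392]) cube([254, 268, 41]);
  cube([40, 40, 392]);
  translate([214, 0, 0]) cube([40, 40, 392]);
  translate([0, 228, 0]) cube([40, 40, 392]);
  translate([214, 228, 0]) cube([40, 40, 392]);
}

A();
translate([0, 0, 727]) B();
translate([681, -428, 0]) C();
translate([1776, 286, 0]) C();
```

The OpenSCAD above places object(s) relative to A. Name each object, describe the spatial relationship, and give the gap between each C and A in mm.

A is a table. B is a chair. C is a stool. The chair is on top of the table. Two stools sit around the table at the −y, +x sides. The gap between each stool and the table is 160 mm.

Each stool's nearest face is 160 mm from the table's bounding box.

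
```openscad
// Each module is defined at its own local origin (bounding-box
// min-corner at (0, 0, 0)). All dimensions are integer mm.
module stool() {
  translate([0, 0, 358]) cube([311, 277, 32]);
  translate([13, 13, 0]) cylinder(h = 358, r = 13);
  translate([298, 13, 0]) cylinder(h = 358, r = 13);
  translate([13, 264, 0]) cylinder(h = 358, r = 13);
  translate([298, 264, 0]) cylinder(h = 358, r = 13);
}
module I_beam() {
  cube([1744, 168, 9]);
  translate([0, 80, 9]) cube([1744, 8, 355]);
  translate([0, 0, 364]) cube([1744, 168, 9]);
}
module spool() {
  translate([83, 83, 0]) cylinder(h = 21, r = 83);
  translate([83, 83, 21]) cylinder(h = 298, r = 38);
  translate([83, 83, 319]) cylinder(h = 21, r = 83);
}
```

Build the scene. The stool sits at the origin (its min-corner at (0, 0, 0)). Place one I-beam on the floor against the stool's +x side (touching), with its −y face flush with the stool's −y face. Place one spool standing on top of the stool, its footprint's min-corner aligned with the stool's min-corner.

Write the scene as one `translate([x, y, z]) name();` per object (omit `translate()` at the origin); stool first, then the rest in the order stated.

stool();
translate([311, 0, 0]) I_beam();
translate([0, 0, 390]) spool();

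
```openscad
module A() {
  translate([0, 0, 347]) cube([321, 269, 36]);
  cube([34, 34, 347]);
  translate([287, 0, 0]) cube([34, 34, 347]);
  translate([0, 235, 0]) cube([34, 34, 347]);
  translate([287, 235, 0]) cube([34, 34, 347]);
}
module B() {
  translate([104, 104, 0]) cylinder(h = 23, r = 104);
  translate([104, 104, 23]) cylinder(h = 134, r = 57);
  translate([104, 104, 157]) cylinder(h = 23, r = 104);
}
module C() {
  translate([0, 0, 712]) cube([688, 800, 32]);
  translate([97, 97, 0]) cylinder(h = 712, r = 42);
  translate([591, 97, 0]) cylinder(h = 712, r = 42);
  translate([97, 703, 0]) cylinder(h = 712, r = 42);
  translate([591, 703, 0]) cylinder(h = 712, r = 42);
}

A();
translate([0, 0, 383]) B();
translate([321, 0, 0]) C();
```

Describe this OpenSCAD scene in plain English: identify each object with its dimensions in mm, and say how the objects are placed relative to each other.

A is a four-legged stool. The seat is a 321×269×36 mm slab whose top surface is at z = 383 mm; four square legs, each 34×34 mm in cross-section, run from the floor (z = 0) to the underside of the seat, each flush with a corner of the seat.

B is a spool: two coaxial disc flanges of radius 104 mm and thickness 23 mm, joined by a core cylinder of radius 57 mm and height 134 mm. The lower flange rests on z = 0 and the three cylinders share a vertical axis.

C is a rectangular dining table. The top is 688×800×32 mm with its upper surface at z = 744 mm. It stands on four round legs of 84 mm diameter, each leg's bounding box inset 55 mm from the nearest pair of top edges, running from the floor to the underside of the top.

The spool is on top of the stool. The table is against the stool's +x side, with their −y faces flush.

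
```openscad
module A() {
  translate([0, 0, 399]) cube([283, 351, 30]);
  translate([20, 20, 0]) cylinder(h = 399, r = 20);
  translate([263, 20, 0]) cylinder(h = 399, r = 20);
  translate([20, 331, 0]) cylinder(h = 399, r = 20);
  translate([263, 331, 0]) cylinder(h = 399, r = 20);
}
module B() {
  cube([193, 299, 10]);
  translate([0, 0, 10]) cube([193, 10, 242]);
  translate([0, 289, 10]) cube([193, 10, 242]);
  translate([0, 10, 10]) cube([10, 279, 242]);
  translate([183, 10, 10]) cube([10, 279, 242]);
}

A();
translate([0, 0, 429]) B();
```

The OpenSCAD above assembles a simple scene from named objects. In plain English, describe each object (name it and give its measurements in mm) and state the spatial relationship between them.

A is a four-legged stool. The seat is a 283×351×30 mm slab whose top surface is at z = 429 mm; four round legs, each 40 mm in diameter, run from the floor (z = 0) to the underside of the seat, each leg's axis is inset half a diameter from the nearest pair of seat edges (so the leg's bounding box is flush with the corner).

B is an open storage box with external size 193×299×252 mm and wall thickness 10 mm (the base is also 10 mm thick). The base covers the whole footprint; the four walls stand on the base, with the y-facing walls full-width and the x-facing walls fitting between their inner faces.

The open box is on top of the stool.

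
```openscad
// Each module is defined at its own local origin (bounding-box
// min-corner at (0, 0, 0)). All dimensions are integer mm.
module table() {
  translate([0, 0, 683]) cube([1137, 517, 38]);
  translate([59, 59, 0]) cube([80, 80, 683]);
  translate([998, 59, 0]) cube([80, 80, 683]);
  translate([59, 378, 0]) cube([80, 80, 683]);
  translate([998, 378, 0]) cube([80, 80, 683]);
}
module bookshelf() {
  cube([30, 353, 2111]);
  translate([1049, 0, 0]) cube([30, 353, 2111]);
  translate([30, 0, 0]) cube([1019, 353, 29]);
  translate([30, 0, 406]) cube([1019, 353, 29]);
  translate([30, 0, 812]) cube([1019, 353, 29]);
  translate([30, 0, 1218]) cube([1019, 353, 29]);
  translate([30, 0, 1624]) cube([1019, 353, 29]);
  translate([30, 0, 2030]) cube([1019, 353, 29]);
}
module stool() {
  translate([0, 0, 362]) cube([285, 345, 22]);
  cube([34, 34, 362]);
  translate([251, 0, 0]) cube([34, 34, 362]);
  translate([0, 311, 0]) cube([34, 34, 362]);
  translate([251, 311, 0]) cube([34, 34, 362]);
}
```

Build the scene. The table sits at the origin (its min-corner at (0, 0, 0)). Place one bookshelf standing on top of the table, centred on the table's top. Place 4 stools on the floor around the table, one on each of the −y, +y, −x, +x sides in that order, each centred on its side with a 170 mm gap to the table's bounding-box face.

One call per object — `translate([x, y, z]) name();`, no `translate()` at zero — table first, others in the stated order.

table();
translate([29, 82, 721]) bookshelf();
translate([426, -515, 0]) stool();
translate([426, 687, 0]) stool();
translate([-455, 86, 0]) stool();
translate([1307, 86, 0]) stool();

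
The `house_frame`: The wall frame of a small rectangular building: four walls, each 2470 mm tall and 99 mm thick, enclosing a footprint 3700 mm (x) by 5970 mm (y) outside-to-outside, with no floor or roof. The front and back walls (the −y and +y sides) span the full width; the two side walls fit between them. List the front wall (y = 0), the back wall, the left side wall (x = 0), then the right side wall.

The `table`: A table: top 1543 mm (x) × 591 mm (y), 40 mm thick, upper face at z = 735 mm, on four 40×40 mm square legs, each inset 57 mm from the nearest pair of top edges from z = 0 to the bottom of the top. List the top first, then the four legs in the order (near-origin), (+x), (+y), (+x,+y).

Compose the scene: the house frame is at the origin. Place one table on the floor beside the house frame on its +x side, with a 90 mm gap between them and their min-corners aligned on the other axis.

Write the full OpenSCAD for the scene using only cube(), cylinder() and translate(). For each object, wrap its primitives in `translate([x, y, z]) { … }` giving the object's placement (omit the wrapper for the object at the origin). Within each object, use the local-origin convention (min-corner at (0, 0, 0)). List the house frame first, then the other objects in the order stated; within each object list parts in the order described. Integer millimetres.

cube([3700, 99, 2470]);
translate([0, 5871, 0]) cube([3700, 99, 2470]);
translate([0, 99, 0]) cube([99, 5772, 2470]);
translate([3601, 99, 0]) cube([99, 5772, 2470]);
translate([3790, 0, 0]) {
  translate([0, 0, 695]) cube([1543, 591, 40]);
  translate([57, 57, 0]) cube([40, 40, 695]);
  translate([1446, 57, 0]) cube([40, 40, 695]);
  translate([57, 494, 0]) cube([40, 40, 695]);
  translate([1446, 494, 0]) cube([40, 40, 695]);
}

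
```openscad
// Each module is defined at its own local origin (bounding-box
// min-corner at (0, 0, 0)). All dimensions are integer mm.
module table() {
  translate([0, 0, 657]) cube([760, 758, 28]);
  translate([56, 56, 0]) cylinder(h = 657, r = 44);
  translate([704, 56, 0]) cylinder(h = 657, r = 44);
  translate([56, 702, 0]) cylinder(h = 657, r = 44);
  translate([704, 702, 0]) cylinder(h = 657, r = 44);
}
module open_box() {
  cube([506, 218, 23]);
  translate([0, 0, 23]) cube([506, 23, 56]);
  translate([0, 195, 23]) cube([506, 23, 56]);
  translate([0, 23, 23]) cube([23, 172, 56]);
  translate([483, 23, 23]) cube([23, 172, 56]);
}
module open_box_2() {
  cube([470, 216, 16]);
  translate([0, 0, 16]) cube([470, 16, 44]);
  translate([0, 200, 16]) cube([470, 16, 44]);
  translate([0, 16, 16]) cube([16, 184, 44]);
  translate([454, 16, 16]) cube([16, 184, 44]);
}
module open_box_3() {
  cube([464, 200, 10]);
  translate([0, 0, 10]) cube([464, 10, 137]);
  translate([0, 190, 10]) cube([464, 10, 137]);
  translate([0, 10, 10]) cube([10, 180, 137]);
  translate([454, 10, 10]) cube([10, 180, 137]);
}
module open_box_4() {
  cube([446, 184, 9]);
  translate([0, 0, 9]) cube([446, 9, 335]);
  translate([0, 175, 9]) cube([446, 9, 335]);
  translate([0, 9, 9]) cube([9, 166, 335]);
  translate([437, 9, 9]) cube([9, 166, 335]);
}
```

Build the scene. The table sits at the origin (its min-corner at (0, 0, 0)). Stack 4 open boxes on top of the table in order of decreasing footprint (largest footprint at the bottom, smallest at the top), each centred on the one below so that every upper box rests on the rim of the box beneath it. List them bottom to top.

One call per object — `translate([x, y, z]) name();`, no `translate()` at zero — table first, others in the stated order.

table();
translate([127, 270, 685]) open_box();
translate([145, 271, 764]) open_box_2();
translate([148, 279, 824]) open_box_3();
translate([157, 287, 971]) open_box_4();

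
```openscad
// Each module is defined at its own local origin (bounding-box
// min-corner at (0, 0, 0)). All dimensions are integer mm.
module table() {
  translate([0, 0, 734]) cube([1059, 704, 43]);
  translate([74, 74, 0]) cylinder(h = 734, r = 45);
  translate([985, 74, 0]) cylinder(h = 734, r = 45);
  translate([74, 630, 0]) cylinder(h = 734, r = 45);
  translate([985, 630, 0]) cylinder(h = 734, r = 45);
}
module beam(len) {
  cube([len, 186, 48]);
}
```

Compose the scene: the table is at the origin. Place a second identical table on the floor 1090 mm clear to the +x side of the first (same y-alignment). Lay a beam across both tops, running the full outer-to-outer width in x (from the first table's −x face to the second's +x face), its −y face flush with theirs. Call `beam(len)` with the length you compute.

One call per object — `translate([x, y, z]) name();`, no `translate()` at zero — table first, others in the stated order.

table();
translate([2149, 0, 0]) table();
translate([0, 0, 777]) beam(3208);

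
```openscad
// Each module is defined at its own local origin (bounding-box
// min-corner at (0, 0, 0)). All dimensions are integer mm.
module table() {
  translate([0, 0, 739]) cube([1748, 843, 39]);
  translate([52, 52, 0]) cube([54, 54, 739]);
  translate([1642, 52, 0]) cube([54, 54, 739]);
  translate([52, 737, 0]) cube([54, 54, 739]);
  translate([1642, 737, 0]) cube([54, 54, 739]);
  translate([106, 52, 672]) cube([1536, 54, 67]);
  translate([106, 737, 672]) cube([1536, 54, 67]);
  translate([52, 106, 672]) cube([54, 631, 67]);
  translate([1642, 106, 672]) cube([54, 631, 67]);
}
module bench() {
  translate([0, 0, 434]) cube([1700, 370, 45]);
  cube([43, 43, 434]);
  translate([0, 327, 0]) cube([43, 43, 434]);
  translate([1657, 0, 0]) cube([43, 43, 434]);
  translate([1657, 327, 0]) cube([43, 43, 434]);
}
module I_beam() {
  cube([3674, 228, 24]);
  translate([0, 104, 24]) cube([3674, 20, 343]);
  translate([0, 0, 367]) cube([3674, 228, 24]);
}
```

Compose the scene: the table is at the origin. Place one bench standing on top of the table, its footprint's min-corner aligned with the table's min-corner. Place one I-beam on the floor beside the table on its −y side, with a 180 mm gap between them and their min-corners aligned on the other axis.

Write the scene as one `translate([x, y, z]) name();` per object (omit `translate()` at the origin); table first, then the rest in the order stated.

table();
translate([0, 0, 778]) bench();
translate([0, -408, 0]) I_beam();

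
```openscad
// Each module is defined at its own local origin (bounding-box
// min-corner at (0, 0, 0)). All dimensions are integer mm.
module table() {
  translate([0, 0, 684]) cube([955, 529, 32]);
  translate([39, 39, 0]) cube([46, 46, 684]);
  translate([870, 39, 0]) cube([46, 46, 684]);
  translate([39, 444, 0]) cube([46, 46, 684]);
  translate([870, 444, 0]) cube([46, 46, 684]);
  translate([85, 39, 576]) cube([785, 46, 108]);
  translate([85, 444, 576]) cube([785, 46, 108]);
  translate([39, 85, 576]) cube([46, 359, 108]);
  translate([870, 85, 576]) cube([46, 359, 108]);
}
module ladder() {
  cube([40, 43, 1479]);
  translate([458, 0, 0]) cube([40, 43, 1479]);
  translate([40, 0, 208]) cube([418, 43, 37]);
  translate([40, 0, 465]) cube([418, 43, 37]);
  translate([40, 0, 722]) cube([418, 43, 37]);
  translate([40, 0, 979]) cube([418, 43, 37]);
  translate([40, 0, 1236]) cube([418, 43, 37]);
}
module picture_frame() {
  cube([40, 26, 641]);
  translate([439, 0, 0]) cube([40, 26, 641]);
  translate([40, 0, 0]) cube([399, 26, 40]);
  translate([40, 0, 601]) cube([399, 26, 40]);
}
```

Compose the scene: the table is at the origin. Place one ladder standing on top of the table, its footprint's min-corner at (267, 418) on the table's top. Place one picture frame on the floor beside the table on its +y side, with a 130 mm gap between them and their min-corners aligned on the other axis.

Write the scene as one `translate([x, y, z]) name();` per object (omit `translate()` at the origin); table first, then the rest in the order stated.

table();
translate([267, 418, 716]) ladder();
translate([0, 659, 0]) picture_frame();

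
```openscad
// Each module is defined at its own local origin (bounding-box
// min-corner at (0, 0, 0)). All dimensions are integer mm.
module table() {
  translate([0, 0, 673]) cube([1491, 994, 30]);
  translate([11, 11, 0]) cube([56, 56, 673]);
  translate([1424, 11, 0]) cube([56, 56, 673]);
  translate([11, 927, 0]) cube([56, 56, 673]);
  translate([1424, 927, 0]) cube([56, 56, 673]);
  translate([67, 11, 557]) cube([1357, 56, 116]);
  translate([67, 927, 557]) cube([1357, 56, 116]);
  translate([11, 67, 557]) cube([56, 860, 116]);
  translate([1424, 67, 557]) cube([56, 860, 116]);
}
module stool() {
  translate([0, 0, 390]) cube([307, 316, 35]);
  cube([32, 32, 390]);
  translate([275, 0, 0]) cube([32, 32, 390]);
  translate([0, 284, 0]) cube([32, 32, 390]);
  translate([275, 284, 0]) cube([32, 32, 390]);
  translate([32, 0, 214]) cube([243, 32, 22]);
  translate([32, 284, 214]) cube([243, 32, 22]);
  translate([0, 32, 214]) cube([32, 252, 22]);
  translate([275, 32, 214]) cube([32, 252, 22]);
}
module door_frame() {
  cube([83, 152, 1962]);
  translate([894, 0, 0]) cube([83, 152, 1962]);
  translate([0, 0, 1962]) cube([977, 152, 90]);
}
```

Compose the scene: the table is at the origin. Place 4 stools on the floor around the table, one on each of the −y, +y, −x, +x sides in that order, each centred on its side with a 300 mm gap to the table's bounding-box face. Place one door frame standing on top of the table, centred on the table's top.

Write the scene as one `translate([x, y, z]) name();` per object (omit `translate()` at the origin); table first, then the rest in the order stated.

table();
translate([592, -616, 0]) stool();
translate([592, 1294, 0]) stool();
translate([-607, 339, 0]) stool();
translate([1791, 339, 0]) stool();
translate([257, 421, 703]) door_frame();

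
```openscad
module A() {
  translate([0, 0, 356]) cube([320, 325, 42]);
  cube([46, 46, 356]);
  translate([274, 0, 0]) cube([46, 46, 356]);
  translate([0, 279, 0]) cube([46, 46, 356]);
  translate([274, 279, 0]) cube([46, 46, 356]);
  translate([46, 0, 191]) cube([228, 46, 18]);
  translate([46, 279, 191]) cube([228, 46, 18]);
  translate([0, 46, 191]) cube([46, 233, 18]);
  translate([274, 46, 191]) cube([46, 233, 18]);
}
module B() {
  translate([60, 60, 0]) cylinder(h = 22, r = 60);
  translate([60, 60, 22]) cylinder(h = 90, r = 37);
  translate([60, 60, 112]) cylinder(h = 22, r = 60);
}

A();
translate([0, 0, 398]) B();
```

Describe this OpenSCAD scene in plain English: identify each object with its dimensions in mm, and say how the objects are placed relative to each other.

A is a simple wooden stool: a rectangular seat 320 mm (x) by 325 mm (y), 42 mm thick, top face at z = 398 mm, on four square legs, each 46×46 mm in cross-section. The legs rest on z = 0, each flush with a corner of the seat. Four stretchers, 46 mm wide and 18 mm tall, connect adjacent legs with their undersides at z = 191 mm, each running between the inner faces of the legs it joins and aligned with the legs' outer faces on the other axis.

B is a spool: two coaxial disc flanges of radius 60 mm and thickness 22 mm, joined by a core cylinder of radius 37 mm and height 90 mm. The lower flange rests on z = 0 and the three cylinders share a vertical axis.

The spool is on top of the stool.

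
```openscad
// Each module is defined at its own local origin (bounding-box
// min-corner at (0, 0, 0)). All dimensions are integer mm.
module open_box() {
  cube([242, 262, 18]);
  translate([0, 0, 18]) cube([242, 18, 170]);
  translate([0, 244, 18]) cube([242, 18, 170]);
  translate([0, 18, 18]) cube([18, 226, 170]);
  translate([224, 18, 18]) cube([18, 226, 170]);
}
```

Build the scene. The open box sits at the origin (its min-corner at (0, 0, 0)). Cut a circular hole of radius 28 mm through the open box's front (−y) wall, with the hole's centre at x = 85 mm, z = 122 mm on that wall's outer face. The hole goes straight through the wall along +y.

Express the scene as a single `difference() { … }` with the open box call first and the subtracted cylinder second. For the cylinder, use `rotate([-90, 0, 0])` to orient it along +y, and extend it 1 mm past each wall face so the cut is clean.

difference() {
  open_box();
  translate([85, -1, 122]) rotate([-90, 0, 0]) cylinder(h = 20, r = 28);
}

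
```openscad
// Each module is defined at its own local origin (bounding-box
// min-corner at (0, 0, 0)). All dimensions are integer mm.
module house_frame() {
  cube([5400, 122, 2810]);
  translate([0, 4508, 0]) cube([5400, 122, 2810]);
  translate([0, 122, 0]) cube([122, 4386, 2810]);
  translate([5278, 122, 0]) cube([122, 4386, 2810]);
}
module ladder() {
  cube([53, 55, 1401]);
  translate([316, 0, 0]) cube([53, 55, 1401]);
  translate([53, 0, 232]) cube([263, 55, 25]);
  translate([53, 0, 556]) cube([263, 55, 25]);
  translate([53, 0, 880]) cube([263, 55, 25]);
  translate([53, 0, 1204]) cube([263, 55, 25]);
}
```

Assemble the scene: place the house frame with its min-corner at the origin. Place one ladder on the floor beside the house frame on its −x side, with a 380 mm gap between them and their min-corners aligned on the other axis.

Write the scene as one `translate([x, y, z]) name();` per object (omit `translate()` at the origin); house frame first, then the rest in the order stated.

house_frame();
translate([-749, 0, 0]) ladder();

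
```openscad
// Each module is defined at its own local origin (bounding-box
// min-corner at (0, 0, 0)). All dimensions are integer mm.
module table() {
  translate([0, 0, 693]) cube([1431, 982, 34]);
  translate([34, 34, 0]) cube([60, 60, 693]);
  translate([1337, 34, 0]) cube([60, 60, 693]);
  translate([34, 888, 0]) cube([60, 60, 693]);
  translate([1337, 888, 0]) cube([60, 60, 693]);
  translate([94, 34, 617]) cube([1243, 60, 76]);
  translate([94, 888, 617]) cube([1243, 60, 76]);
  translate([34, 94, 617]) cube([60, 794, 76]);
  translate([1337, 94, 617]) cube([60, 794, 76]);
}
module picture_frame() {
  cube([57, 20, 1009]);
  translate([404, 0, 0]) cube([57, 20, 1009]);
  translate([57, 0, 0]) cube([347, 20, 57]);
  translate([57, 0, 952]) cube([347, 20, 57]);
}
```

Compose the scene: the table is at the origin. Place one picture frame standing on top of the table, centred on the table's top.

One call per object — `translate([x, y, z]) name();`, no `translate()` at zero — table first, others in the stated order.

table();
translate([485, 481, 727]) picture_frame();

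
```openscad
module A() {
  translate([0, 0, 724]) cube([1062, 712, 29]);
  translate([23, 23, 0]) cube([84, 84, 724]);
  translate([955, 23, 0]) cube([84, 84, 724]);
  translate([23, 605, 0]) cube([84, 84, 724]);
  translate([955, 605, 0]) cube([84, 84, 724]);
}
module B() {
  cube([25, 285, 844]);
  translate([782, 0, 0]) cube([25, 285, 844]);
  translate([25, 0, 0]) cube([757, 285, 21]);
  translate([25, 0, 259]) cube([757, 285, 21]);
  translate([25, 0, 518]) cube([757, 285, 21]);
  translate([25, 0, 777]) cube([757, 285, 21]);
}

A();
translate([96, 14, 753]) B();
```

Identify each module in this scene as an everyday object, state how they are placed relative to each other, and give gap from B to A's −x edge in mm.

A is a table. B is a bookshelf. The bookshelf is on top of the table. The gap from the bookshelf to the table's −x edge is 96 mm.

The bookshelf's min-x is at 96; the table's min-x is 0; gap = 96 mm.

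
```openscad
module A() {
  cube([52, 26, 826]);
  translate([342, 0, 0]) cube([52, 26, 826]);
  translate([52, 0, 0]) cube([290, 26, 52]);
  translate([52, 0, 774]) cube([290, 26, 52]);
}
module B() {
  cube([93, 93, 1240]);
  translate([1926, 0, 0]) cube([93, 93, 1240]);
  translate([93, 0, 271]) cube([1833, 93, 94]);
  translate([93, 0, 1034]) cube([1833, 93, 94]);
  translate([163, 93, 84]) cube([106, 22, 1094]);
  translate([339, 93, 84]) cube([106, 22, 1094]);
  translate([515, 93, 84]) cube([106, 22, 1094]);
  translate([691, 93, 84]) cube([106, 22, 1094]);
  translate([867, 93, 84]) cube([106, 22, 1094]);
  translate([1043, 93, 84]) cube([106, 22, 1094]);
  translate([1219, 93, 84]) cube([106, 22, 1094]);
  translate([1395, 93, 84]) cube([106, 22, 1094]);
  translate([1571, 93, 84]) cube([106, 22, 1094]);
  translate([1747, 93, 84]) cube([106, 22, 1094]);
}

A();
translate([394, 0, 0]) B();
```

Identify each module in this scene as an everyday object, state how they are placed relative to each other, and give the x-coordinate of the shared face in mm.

A is a picture frame. B is a fence section. The fence section is against the picture frame's +x side, with their −y faces flush. The x-coordinate of the shared face is 394 mm.

The picture frame's +x face and the fence section's −x face are both at x = 394 mm.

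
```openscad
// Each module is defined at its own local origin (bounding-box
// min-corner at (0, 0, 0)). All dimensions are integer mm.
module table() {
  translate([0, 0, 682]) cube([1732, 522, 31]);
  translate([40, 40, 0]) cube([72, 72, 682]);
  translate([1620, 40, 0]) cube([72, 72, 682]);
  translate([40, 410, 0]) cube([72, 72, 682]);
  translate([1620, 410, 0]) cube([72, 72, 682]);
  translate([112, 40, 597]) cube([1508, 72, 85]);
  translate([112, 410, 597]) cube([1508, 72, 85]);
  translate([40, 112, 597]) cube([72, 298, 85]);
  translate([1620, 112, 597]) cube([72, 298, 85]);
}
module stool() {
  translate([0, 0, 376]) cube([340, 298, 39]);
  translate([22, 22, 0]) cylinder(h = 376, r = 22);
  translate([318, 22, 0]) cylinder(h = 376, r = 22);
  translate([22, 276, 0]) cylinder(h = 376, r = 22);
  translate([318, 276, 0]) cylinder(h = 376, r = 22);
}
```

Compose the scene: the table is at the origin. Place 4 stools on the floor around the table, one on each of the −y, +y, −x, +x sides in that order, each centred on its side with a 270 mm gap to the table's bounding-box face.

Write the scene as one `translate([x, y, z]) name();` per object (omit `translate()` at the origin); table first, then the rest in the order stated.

table();
translate([696, -568, 0]) stool();
translate([696, 792, 0]) stool();
translate([-610, 112, 0]) stool();
translate([2002, 112, 0]) stool();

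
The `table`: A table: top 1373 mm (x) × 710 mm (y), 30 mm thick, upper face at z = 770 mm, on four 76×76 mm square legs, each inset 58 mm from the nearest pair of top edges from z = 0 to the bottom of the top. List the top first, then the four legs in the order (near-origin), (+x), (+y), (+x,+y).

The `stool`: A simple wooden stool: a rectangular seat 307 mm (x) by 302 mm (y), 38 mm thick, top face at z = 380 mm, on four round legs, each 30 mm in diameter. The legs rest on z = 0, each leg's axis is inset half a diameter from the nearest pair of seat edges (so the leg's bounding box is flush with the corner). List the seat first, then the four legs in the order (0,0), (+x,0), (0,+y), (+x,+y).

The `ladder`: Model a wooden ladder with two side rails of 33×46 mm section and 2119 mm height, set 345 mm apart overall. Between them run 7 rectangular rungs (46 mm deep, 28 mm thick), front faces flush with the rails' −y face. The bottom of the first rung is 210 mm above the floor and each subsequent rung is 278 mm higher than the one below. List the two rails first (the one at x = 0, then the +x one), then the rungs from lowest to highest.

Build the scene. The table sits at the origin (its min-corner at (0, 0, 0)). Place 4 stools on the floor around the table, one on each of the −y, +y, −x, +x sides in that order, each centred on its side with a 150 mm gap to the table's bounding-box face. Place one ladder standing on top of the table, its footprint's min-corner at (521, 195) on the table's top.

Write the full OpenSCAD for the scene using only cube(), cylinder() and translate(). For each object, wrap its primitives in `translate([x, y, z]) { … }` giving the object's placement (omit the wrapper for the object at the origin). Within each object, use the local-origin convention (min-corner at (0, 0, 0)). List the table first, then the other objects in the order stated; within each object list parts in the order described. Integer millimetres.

translate([0, 0, 740]) cube([1373, 710, 30]);
translate([58, 58, 0]) cube([76, 76, 740]);
translate([1239, 58, 0]) cube([76, 76, 740]);
translate([58, 576, 0]) cube([76, 76, 740]);
translate([1239, 576, 0]) cube([76, 76, 740]);
translate([533, -452, 0]) {
  translate([0, 0, 342]) cube([307, 302, 38]);
  translate([15, 15, 0]) cylinder(h = 342, r = 15);
  translate([292, 15, 0]) cylinder(h = 342, r = 15);
  translate([15, 287, 0]) cylinder(h = 342, r = 15);
  translate([292, 287, 0]) cylinder(h = 342, r = 15);
}
translate([533, 860, 0]) {
  translate([0, 0, 342]) cube([307, 302, 38]);
  translate([15, 15, 0]) cylinder(h = 342, r = 15);
  translate([292, 15, 0]) cylinder(h = 342, r = 15);
  translate([15, 287, 0]) cylinder(h = 342, r = 15);
  translate([292, 287, 0]) cylinder(h = 342, r = 15);
}
translate([-457, 204, 0]) {
  translate([0, 0, 342]) cube([307, 302, 38]);
  translate([15, 15, 0]) cylinder(h = 342, r = 15);
  translate([292, 15, 0]) cylinder(h = 342, r = 15);
  translate([15, 287, 0]) cylinder(h = 342, r = 15);
  translate([292, 287, 0]) cylinder(h = 342, r = 15);
}
translate([1523, 204, 0]) {
  translate([0, 0, 342]) cube([307, 302, 38]);
  translate([15, 15, 0]) cylinder(h = 342, r = 15);
  translate([292, 15, 0]) cylinder(h = 342, r = 15);
  translate([15, 287, 0]) cylinder(h = 342, r = 15);
  translate([292, 287, 0]) cylinder(h = 342, r = 15);
}
translate([521, 195, 770]) {
  cube([33, 46, 2119]);
  translate([312, 0, 0]) cube([33, 46, 2119]);
  translate([33, 0, 210]) cube([279, 46, 28]);
  translate([33, 0, 488]) cube([279, 46, 28]);
  translate([33, 0, 766]) cube([279, 46, 28]);
  translate([33, 0, 1044]) cube([279, 46, 28]);
  translate([33, 0, 1322]) cube([279, 46, 28]);
  translate([33, 0, 1600]) cube([279, 46, 28]);
  translate([33, 0, 1878]) cube([279, 46, 28]);
}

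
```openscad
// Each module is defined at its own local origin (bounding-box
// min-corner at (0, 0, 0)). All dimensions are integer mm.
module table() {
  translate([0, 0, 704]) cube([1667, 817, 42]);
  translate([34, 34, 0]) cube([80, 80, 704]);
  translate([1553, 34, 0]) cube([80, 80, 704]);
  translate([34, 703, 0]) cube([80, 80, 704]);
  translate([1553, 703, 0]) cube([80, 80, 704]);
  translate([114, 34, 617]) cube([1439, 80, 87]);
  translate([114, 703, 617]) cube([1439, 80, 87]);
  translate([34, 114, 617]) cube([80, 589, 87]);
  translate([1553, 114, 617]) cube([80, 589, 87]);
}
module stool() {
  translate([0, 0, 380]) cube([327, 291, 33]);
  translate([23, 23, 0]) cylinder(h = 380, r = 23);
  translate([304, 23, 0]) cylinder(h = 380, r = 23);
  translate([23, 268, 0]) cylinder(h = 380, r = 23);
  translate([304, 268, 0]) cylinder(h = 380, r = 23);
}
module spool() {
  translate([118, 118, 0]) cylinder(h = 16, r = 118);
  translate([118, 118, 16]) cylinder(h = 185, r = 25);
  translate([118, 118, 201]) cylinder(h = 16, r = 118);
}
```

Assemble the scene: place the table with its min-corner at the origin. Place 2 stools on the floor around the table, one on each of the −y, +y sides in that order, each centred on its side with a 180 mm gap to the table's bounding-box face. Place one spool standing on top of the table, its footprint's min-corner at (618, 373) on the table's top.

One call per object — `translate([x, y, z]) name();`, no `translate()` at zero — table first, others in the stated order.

table();
translate([670, -471, 0]) stool();
translate([670, 997, 0]) stool();
translate([618, 373, 746]) spool();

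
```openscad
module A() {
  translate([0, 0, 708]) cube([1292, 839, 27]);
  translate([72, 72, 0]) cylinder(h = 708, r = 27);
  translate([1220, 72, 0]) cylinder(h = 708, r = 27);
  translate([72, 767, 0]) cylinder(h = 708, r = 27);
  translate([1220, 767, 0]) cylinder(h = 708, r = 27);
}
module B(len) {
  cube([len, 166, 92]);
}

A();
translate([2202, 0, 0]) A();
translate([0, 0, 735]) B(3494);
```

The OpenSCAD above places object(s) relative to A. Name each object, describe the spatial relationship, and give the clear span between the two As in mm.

A is a table. B is a beam. A beam spans the tops of two tables. The clear span between the two tables is 910 mm.

Second table starts at x = 2202; first ends at x = 1292; clear span = 2202 − 1292 = 910 mm.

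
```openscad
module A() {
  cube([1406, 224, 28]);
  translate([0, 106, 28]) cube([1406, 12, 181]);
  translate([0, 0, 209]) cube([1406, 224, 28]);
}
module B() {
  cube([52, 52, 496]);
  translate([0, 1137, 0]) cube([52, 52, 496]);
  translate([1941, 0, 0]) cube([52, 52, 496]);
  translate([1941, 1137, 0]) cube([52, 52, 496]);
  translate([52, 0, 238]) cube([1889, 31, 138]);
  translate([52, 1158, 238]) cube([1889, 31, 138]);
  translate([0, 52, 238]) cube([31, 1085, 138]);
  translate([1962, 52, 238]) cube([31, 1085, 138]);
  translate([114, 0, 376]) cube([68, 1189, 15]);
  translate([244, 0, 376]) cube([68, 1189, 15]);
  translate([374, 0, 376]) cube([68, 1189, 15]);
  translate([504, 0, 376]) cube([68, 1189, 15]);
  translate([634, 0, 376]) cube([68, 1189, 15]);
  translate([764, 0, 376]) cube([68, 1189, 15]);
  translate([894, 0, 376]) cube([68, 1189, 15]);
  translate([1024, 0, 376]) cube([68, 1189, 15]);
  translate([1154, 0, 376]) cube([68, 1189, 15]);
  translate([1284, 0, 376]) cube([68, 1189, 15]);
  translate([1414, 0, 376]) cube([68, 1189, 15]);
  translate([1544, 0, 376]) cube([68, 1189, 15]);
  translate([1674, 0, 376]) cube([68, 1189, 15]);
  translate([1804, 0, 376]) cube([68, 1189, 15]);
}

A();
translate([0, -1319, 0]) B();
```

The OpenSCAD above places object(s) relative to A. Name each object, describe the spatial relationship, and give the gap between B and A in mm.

A is an I-beam. B is a bed frame. The bed frame is on the floor beside the I-beam on its −y side. The gap between the bed frame and the I-beam is 130 mm.

The bed frame's nearest face is 130 mm from the I-beam's −y face.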